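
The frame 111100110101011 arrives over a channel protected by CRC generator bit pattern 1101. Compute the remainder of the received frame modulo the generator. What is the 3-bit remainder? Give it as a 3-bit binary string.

101

Modulo-2 division of 111100110101011 by 1101:
  pos 0: 1111 XOR 1101 = 0010
  pos 2: 1000 XOR 1101 = 0101
  pos 3: 1011 XOR 1101 = 0110
  pos 4: 1101 XOR 1101 = 0000
  pos 9: 1010 XOR 1101 = 0111
  pos 10: 1111 XOR 1101 = 0010
Remainder = 101 (nonzero — an error is detected).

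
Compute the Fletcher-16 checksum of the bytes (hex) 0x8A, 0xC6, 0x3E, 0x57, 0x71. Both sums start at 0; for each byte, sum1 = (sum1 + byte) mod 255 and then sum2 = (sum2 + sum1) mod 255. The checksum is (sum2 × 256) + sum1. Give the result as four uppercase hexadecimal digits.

Running sums (mod 255):
  after byte 0 (0x8A): sum1=138, sum2=138
  after byte 1 (0xC6): sum1=81, sum2=219
  after byte 2 (0x3E): sum1=143, sum2=107
  after byte 3 (0x57): sum1=230, sum2=82
  after byte 4 (0x71): sum1=88, sum2=170
Checksum = sum2·256 + sum1 = 170·256 + 88 = 43608 = 0xAA58.

AA58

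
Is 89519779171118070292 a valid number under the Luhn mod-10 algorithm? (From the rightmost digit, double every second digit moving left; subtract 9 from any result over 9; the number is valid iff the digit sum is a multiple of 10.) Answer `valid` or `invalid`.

From the right, keep odd positions and double even positions (subtract 9 from any doubled value over 9):
  doubled (positions 2,4,...): 9 0 0 2 2 2 5 9 1 7 → sum 37
  kept (positions 1,3,...): 2 2 7 8 1 7 9 7 1 9 → sum 53
Total = 90.
90 mod 10 = 0, so the number is valid.

valid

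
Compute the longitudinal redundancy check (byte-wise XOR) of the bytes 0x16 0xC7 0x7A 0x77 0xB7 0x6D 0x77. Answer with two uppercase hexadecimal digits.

71

XOR the bytes together:
  start with 0x16
  0x16 ⊕ 0xC7 = 0xD1
  0xD1 ⊕ 0x7A = 0xAB
  0xAB ⊕ 0x77 = 0xDC
  0xDC ⊕ 0xB7 = 0x6B
  0x6B ⊕ 0x6D = 0x06
  0x06 ⊕ 0x77 = 0x71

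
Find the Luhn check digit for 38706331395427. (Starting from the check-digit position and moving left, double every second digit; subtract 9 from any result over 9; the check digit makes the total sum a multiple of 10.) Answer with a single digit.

Partial digits right→left: 7 2 4 5 9 3 1 3 3 6 0 7 8 3
Double every second digit counting from the check-digit position (so the 1st, 3rd, 5th, ... of the partial from the right).
  doubled (with −9 where >9): 5 8 9 2 6 0 7 → sum 37
  kept as-is: 2 5 3 3 6 7 3 → sum 29
Total = 37 + 29 = 66.
Check digit = (10 − (66 mod 10)) mod 10 = 4.

4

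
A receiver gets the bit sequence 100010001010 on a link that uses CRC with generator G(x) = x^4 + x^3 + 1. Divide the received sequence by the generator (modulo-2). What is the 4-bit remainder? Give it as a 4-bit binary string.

0000

Modulo-2 division of 100010001010 by 11001:
  pos 0: 10001 XOR 11001 = 01000
  pos 1: 10000 XOR 11001 = 01001
  pos 2: 10010 XOR 11001 = 01011
  pos 3: 10110 XOR 11001 = 01111
  pos 4: 11111 XOR 11001 = 00110
  pos 6: 11001 XOR 11001 = 00000
Remainder = 0000 (zero — the frame passes the CRC check).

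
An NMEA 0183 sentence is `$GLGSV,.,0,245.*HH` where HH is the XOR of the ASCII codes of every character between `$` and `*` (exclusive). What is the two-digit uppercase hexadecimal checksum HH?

66

XOR the ASCII codes of the payload characters:
  'G' = 0x47 → acc = 0x47
  'L' = 0x4C → acc = 0x0B
  'G' = 0x47 → acc = 0x4C
  'S' = 0x53 → acc = 0x1F
  'V' = 0x56 → acc = 0x49
  ',' = 0x2C → acc = 0x65
  '.' = 0x2E → acc = 0x4B
  ',' = 0x2C → acc = 0x67
  '0' = 0x30 → acc = 0x57
  ',' = 0x2C → acc = 0x7B
  '2' = 0x32 → acc = 0x49
  '4' = 0x34 → acc = 0x7D
  '5' = 0x35 → acc = 0x48
  '.' = 0x2E → acc = 0x66
Checksum = 0x66.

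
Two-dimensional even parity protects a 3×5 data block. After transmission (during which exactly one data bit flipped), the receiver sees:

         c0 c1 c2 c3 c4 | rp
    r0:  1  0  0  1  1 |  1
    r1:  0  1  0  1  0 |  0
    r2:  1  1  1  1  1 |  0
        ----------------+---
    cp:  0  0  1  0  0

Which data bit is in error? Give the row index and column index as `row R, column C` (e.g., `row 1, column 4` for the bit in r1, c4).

row 2, column 3

Recompute each row's even parity and compare to rp:
  r0: data parity 1, sent rp 1 → ok
  r1: data parity 0, sent rp 0 → ok
  r2: data parity 1, sent rp 0 → mismatch
Recompute each column's even parity and compare to cp:
  c0: data parity 0, sent cp 0 → ok
  c1: data parity 0, sent cp 0 → ok
  c2: data parity 1, sent cp 1 → ok
  c3: data parity 1, sent cp 0 → mismatch
  c4: data parity 0, sent cp 0 → ok
Exactly one row (r2) and one column (c3) fail → the flipped bit is at their intersection.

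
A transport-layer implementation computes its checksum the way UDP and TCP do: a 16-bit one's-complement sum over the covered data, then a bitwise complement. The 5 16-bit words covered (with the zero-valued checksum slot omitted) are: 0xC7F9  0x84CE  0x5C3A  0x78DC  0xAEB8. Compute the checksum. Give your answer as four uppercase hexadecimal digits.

2F68

One's-complement addition (fold any carry out of bit 15 back into bit 0):
  0xC7F9 + 0x84CE = 0x14CC7 → wrap carry → 0x4CC8
  0x4CC8 + 0x5C3A = 0x0A902
  0xA902 + 0x78DC = 0x121DE → wrap carry → 0x21DF
  0x21DF + 0xAEB8 = 0x0D097
One's-complement sum = 0xD097.
Checksum = ~0xD097 & 0xFFFF = 0x2F68.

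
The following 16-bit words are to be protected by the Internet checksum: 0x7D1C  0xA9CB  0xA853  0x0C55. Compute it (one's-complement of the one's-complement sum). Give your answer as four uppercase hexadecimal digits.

246F

One's-complement addition (fold any carry out of bit 15 back into bit 0):
  0x7D1C + 0xA9CB = 0x126E7 → wrap carry → 0x26E8
  0x26E8 + 0xA853 = 0x0CF3B
  0xCF3B + 0x0C55 = 0x0DB90
One's-complement sum = 0xDB90.
Checksum = ~0xDB90 & 0xFFFF = 0x246F.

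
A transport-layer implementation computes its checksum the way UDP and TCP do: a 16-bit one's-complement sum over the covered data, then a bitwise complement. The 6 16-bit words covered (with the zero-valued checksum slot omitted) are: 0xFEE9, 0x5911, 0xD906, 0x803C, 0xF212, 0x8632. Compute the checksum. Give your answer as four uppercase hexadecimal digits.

One's-complement addition (fold any carry out of bit 15 back into bit 0):
  0xFEE9 + 0x5911 = 0x157FA → wrap carry → 0x57FB
  0x57FB + 0xD906 = 0x13101 → wrap carry → 0x3102
  0x3102 + 0x803C = 0x0B13E
  0xB13E + 0xF212 = 0x1A350 → wrap carry → 0xA351
  0xA351 + 0x8632 = 0x12983 → wrap carry → 0x2984
One's-complement sum = 0x2984.
Checksum = ~0x2984 & 0xFFFF = 0xD67B.

D67B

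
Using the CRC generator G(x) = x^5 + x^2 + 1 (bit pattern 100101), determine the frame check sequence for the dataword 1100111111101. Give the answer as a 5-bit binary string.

01010

Append 5 zeros: 110011111110100000. Divide by 100101 (XOR where the leading bit is 1):
  pos 0: 110011 XOR 100101 = 010110
  pos 1: 101101 XOR 100101 = 001000
  pos 3: 100011 XOR 100101 = 000110
  pos 6: 110110 XOR 100101 = 010011
  pos 7: 100111 XOR 100101 = 000010
  pos 11: 100000 XOR 100101 = 000101
Remainder (last 5 bits) = 01010. This is the CRC / FCS.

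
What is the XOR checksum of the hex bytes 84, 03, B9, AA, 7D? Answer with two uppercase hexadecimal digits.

XOR the bytes together:
  start with 0x84
  0x84 ⊕ 0x03 = 0x87
  0x87 ⊕ 0xB9 = 0x3E
  0x3E ⊕ 0xAA = 0x94
  0x94 ⊕ 0x7D = 0xE9

E9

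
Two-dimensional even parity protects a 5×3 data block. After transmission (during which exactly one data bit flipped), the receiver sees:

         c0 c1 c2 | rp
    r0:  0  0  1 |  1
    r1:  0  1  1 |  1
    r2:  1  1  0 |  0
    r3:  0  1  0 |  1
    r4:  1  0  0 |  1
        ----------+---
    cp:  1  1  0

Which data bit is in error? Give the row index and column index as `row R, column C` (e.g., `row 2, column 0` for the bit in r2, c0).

row 1, column 0

Recompute each row's even parity and compare to rp:
  r0: data parity 1, sent rp 1 → ok
  r1: data parity 0, sent rp 1 → mismatch
  r2: data parity 0, sent rp 0 → ok
  r3: data parity 1, sent rp 1 → ok
  r4: data parity 1, sent rp 1 → ok
Recompute each column's even parity and compare to cp:
  c0: data parity 0, sent cp 1 → mismatch
  c1: data parity 1, sent cp 1 → ok
  c2: data parity 0, sent cp 0 → ok
Exactly one row (r1) and one column (c0) fail → the flipped bit is at their intersection.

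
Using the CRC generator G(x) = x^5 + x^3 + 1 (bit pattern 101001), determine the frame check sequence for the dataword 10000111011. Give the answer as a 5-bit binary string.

Append 5 zeros: 1000011101100000. Divide by 101001 (XOR where the leading bit is 1):
  pos 0: 100001 XOR 101001 = 001000
  pos 2: 100011 XOR 101001 = 001010
  pos 4: 101001 XOR 101001 = 000000
  pos 10: 100000 XOR 101001 = 001001
Remainder (last 5 bits) = 01001. This is the CRC / FCS.

01001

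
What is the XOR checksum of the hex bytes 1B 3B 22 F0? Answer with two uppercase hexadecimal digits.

XOR the bytes together:
  start with 0x1B
  0x1B ⊕ 0x3B = 0x20
  0x20 ⊕ 0x22 = 0x02
  0x02 ⊕ 0xF0 = 0xF2

F2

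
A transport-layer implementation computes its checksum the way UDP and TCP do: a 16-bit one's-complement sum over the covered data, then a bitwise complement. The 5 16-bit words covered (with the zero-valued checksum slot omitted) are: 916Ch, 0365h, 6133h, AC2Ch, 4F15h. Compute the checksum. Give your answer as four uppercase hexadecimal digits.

0EB9

One's-complement addition (fold any carry out of bit 15 back into bit 0):
  0x916C + 0x0365 = 0x094D1
  0x94D1 + 0x6133 = 0x0F604
  0xF604 + 0xAC2C = 0x1A230 → wrap carry → 0xA231
  0xA231 + 0x4F15 = 0x0F146
One's-complement sum = 0xF146.
Checksum = ~0xF146 & 0xFFFF = 0x0EB9.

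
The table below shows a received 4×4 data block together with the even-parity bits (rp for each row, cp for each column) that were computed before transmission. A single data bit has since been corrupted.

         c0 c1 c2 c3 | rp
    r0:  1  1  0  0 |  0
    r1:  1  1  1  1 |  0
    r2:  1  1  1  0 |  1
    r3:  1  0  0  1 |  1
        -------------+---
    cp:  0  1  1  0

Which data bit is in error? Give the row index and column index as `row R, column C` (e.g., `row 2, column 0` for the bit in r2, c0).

row 3, column 2

Recompute each row's even parity and compare to rp:
  r0: data parity 0, sent rp 0 → ok
  r1: data parity 0, sent rp 0 → ok
  r2: data parity 1, sent rp 1 → ok
  r3: data parity 0, sent rp 1 → mismatch
Recompute each column's even parity and compare to cp:
  c0: data parity 0, sent cp 0 → ok
  c1: data parity 1, sent cp 1 → ok
  c2: data parity 0, sent cp 1 → mismatch
  c3: data parity 0, sent cp 0 → ok
Exactly one row (r3) and one column (c2) fail → the flipped bit is at their intersection.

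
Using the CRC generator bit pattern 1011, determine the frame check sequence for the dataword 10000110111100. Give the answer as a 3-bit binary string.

Append 3 zeros: 10000110111100000. Divide by 1011 (XOR where the leading bit is 1):
  pos 0: 1000 XOR 1011 = 0011
  pos 2: 1101 XOR 1011 = 0110
  pos 3: 1101 XOR 1011 = 0110
  pos 4: 1100 XOR 1011 = 0111
  pos 5: 1111 XOR 1011 = 0100
  pos 6: 1001 XOR 1011 = 0010
  pos 8: 1011 XOR 1011 = 0000
Remainder (last 3 bits) = 000. This is the CRC / FCS.

000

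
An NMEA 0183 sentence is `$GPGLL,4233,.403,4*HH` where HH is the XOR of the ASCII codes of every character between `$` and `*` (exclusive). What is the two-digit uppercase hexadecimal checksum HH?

57

XOR the ASCII codes of the payload characters:
  'G' = 0x47 → acc = 0x47
  'P' = 0x50 → acc = 0x17
  'G' = 0x47 → acc = 0x50
  'L' = 0x4C → acc = 0x1C
  'L' = 0x4C → acc = 0x50
  ',' = 0x2C → acc = 0x7C
  '4' = 0x34 → acc = 0x48
  '2' = 0x32 → acc = 0x7A
  '3' = 0x33 → acc = 0x49
  '3' = 0x33 → acc = 0x7A
  ',' = 0x2C → acc = 0x56
  '.' = 0x2E → acc = 0x78
  '4' = 0x34 → acc = 0x4C
  '0' = 0x30 → acc = 0x7C
  '3' = 0x33 → acc = 0x4F
  ',' = 0x2C → acc = 0x63
  '4' = 0x34 → acc = 0x57
Checksum = 0x57.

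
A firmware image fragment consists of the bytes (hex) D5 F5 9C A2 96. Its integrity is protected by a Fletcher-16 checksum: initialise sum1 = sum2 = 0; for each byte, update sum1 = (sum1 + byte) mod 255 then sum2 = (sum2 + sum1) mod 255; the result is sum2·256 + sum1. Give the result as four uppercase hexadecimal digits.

Running sums (mod 255):
  after byte 0 (D5): sum1=213, sum2=213
  after byte 1 (F5): sum1=203, sum2=161
  after byte 2 (9C): sum1=104, sum2=10
  after byte 3 (A2): sum1=11, sum2=21
  after byte 4 (96): sum1=161, sum2=182
Checksum = sum2·256 + sum1 = 182·256 + 161 = 46753 = 0xB6A1.

B6A1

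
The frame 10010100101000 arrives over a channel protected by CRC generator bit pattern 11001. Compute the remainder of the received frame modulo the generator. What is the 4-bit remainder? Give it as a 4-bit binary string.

0001

Modulo-2 division of 10010100101000 by 11001:
  pos 0: 10010 XOR 11001 = 01011
  pos 1: 10111 XOR 11001 = 01110
  pos 2: 11100 XOR 11001 = 00101
  pos 4: 10101 XOR 11001 = 01100
  pos 5: 11000 XOR 11001 = 00001
  pos 9: 11000 XOR 11001 = 00001
Remainder = 0001 (nonzero — an error is detected).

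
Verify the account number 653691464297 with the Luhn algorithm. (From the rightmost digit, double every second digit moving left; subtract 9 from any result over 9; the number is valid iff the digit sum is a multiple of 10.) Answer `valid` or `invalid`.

From the right, keep odd positions and double even positions (subtract 9 from any doubled value over 9):
  doubled (positions 2,4,...): 9 8 8 9 6 3 → sum 43
  kept (positions 1,3,...): 7 2 6 1 6 5 → sum 27
Total = 70.
70 mod 10 = 0, so the number is valid.

valid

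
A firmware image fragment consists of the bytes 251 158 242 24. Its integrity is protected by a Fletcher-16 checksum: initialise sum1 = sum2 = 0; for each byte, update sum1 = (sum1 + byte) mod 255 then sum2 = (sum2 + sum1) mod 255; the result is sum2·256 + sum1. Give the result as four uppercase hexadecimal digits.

Running sums (mod 255):
  after byte 0 (251): sum1=251, sum2=251
  after byte 1 (158): sum1=154, sum2=150
  after byte 2 (242): sum1=141, sum2=36
  after byte 3 (24): sum1=165, sum2=201
Checksum = sum2·256 + sum1 = 201·256 + 165 = 51621 = 0xC9A5.

C9A5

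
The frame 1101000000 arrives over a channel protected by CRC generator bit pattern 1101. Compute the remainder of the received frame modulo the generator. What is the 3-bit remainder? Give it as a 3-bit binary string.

000

Modulo-2 division of 1101000000 by 1101:
  pos 0: 1101 XOR 1101 = 0000
Remainder = 000 (zero — the frame passes the CRC check).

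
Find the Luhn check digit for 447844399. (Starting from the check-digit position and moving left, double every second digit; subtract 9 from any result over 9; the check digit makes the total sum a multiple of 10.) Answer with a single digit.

9

Partial digits right→left: 9 9 3 4 4 8 7 4 4
Double every second digit counting from the check-digit position (so the 1st, 3rd, 5th, ... of the partial from the right).
  doubled (with −9 where >9): 9 6 8 5 8 → sum 36
  kept as-is: 9 4 8 4 → sum 25
Total = 36 + 25 = 61.
Check digit = (10 − (61 mod 10)) mod 10 = 9.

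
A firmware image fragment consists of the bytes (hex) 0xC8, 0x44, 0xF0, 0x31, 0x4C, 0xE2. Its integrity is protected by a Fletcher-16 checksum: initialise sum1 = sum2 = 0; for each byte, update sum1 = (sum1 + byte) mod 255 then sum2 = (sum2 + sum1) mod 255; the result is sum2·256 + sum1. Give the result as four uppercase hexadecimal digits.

Running sums (mod 255):
  after byte 0 (0xC8): sum1=200, sum2=200
  after byte 1 (0x44): sum1=13, sum2=213
  after byte 2 (0xF0): sum1=253, sum2=211
  after byte 3 (0x31): sum1=47, sum2=3
  after byte 4 (0x4C): sum1=123, sum2=126
  after byte 5 (0xE2): sum1=94, sum2=220
Checksum = sum2·256 + sum1 = 220·256 + 94 = 56414 = 0xDC5E.

DC5E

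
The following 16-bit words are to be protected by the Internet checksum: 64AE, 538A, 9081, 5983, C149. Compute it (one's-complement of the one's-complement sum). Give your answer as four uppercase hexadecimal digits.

One's-complement addition (fold any carry out of bit 15 back into bit 0):
  0x64AE + 0x538A = 0x0B838
  0xB838 + 0x9081 = 0x148B9 → wrap carry → 0x48BA
  0x48BA + 0x5983 = 0x0A23D
  0xA23D + 0xC149 = 0x16386 → wrap carry → 0x6387
One's-complement sum = 0x6387.
Checksum = ~0x6387 & 0xFFFF = 0x9C78.

9C78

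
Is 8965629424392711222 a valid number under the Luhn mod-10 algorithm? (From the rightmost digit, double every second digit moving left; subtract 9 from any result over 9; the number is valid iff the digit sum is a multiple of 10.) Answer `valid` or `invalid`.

From the right, keep odd positions and double even positions (subtract 9 from any doubled value over 9):
  doubled (positions 2,4,...): 4 2 5 9 8 8 4 1 9 → sum 50
  kept (positions 1,3,...): 2 2 1 2 3 2 9 6 6 8 → sum 41
Total = 91.
91 mod 10 = 1, so the number is invalid.

invalid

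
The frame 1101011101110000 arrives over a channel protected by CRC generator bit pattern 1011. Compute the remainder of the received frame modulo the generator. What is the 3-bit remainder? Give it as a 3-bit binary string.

101

Modulo-2 division of 1101011101110000 by 1011:
  pos 0: 1101 XOR 1011 = 0110
  pos 1: 1100 XOR 1011 = 0111
  pos 2: 1111 XOR 1011 = 0100
  pos 3: 1001 XOR 1011 = 0010
  pos 5: 1010 XOR 1011 = 0001
  pos 8: 1111 XOR 1011 = 0100
  pos 9: 1000 XOR 1011 = 0011
  pos 11: 1100 XOR 1011 = 0111
  pos 12: 1110 XOR 1011 = 0101
Remainder = 101 (nonzero — an error is detected).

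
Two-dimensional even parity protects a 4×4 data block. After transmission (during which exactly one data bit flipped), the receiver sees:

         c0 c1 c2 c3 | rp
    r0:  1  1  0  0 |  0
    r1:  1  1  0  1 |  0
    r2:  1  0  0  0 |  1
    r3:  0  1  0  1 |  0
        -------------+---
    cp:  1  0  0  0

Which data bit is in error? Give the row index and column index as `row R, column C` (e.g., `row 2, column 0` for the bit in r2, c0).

row 1, column 1

Recompute each row's even parity and compare to rp:
  r0: data parity 0, sent rp 0 → ok
  r1: data parity 1, sent rp 0 → mismatch
  r2: data parity 1, sent rp 1 → ok
  r3: data parity 0, sent rp 0 → ok
Recompute each column's even parity and compare to cp:
  c0: data parity 1, sent cp 1 → ok
  c1: data parity 1, sent cp 0 → mismatch
  c2: data parity 0, sent cp 0 → ok
  c3: data parity 0, sent cp 0 → ok
Exactly one row (r1) and one column (c1) fail → the flipped bit is at their intersection.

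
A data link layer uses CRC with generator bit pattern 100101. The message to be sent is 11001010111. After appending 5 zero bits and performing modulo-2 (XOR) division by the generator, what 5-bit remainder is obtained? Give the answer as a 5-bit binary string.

00100

Append 5 zeros: 1100101011100000. Divide by 100101 (XOR where the leading bit is 1):
  pos 0: 110010 XOR 100101 = 010111
  pos 1: 101111 XOR 100101 = 001010
  pos 3: 101001 XOR 100101 = 001100
  pos 5: 110011 XOR 100101 = 010110
  pos 6: 101100 XOR 100101 = 001001
  pos 8: 100100 XOR 100101 = 000001
Remainder (last 5 bits) = 00100. This is the CRC / FCS.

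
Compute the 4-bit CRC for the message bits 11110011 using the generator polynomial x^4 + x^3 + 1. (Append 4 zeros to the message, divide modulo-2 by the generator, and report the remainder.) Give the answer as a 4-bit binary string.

Append 4 zeros: 111100110000. Divide by 11001 (XOR where the leading bit is 1):
  pos 0: 11110 XOR 11001 = 00111
  pos 2: 11101 XOR 11001 = 00100
  pos 4: 10010 XOR 11001 = 01011
  pos 5: 10110 XOR 11001 = 01111
  pos 6: 11110 XOR 11001 = 00111
Remainder (last 4 bits) = 1110. This is the CRC / FCS.

1110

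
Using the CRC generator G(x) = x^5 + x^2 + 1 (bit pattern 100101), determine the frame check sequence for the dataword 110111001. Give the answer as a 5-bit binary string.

10001

Append 5 zeros: 11011100100000. Divide by 100101 (XOR where the leading bit is 1):
  pos 0: 110111 XOR 100101 = 010010
  pos 1: 100100 XOR 100101 = 000001
  pos 6: 101000 XOR 100101 = 001101
  pos 8: 110100 XOR 100101 = 010001
Remainder (last 5 bits) = 10001. This is the CRC / FCS.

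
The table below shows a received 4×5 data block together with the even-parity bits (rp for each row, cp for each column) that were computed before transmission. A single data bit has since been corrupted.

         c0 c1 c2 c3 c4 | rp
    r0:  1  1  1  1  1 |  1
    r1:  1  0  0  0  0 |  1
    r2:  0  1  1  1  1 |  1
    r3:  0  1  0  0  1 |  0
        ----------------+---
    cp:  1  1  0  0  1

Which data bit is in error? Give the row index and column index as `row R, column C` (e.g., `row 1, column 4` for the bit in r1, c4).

row 2, column 0

Recompute each row's even parity and compare to rp:
  r0: data parity 1, sent rp 1 → ok
  r1: data parity 1, sent rp 1 → ok
  r2: data parity 0, sent rp 1 → mismatch
  r3: data parity 0, sent rp 0 → ok
Recompute each column's even parity and compare to cp:
  c0: data parity 0, sent cp 1 → mismatch
  c1: data parity 1, sent cp 1 → ok
  c2: data parity 0, sent cp 0 → ok
  c3: data parity 0, sent cp 0 → ok
  c4: data parity 1, sent cp 1 → ok
Exactly one row (r2) and one column (c0) fail → the flipped bit is at their intersection.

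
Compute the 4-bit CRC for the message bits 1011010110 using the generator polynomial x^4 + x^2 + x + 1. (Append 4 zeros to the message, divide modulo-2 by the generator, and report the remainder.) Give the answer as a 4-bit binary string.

Append 4 zeros: 10110101100000. Divide by 10111 (XOR where the leading bit is 1):
  pos 0: 10110 XOR 10111 = 00001
  pos 4: 11011 XOR 10111 = 01100
  pos 5: 11000 XOR 10111 = 01111
  pos 6: 11110 XOR 10111 = 01001
  pos 7: 10010 XOR 10111 = 00101
  pos 9: 10100 XOR 10111 = 00011
Remainder (last 4 bits) = 0011. This is the CRC / FCS.

0011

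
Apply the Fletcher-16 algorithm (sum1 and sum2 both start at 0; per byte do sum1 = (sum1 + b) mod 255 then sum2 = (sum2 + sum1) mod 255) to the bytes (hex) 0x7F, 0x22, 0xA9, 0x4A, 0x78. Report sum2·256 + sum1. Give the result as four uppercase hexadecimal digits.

100E

Running sums (mod 255):
  after byte 0 (0x7F): sum1=127, sum2=127
  after byte 1 (0x22): sum1=161, sum2=33
  after byte 2 (0xA9): sum1=75, sum2=108
  after byte 3 (0x4A): sum1=149, sum2=2
  after byte 4 (0x78): sum1=14, sum2=16
Checksum = sum2·256 + sum1 = 16·256 + 14 = 4110 = 0x100E.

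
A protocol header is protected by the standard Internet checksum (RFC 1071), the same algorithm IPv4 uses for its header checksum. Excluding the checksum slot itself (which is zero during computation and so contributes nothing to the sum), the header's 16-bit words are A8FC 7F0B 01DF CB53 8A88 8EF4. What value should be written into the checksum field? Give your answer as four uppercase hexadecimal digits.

F147

One's-complement addition (fold any carry out of bit 15 back into bit 0):
  0xA8FC + 0x7F0B = 0x12807 → wrap carry → 0x2808
  0x2808 + 0x01DF = 0x029E7
  0x29E7 + 0xCB53 = 0x0F53A
  0xF53A + 0x8A88 = 0x17FC2 → wrap carry → 0x7FC3
  0x7FC3 + 0x8EF4 = 0x10EB7 → wrap carry → 0x0EB8
One's-complement sum = 0x0EB8.
Checksum = ~0x0EB8 & 0xFFFF = 0xF147.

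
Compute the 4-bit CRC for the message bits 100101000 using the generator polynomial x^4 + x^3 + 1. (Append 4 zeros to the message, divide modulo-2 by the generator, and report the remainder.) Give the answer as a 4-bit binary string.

0001

Append 4 zeros: 1001010000000. Divide by 11001 (XOR where the leading bit is 1):
  pos 0: 10010 XOR 11001 = 01011
  pos 1: 10111 XOR 11001 = 01110
  pos 2: 11100 XOR 11001 = 00101
  pos 4: 10100 XOR 11001 = 01101
  pos 5: 11010 XOR 11001 = 00011
  pos 8: 11000 XOR 11001 = 00001
Remainder (last 4 bits) = 0001. This is the CRC / FCS.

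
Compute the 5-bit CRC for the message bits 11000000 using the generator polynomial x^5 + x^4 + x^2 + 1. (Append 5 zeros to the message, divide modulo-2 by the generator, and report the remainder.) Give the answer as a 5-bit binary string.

10010

Append 5 zeros: 1100000000000. Divide by 110101 (XOR where the leading bit is 1):
  pos 0: 110000 XOR 110101 = 000101
  pos 3: 101000 XOR 110101 = 011101
  pos 4: 111010 XOR 110101 = 001111
  pos 6: 111100 XOR 110101 = 001001
Remainder (last 5 bits) = 10010. This is the CRC / FCS.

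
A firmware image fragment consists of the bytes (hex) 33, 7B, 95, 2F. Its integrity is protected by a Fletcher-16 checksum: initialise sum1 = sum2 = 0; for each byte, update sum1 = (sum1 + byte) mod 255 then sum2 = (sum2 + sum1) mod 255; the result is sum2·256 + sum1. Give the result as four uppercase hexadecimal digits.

9973

Running sums (mod 255):
  after byte 0 (33): sum1=51, sum2=51
  after byte 1 (7B): sum1=174, sum2=225
  after byte 2 (95): sum1=68, sum2=38
  after byte 3 (2F): sum1=115, sum2=153
Checksum = sum2·256 + sum1 = 153·256 + 115 = 39283 = 0x9973.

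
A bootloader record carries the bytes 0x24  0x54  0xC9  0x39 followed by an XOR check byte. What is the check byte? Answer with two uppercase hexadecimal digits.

80

XOR the bytes together:
  start with 0x24
  0x24 ⊕ 0x54 = 0x70
  0x70 ⊕ 0xC9 = 0xB9
  0xB9 ⊕ 0x39 = 0x80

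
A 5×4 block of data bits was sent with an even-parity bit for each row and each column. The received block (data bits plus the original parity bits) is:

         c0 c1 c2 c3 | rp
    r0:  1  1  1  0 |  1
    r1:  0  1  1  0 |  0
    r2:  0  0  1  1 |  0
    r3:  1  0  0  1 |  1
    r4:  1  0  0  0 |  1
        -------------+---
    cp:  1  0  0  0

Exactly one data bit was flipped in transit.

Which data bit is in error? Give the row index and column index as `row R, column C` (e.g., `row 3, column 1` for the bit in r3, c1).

row 3, column 2

Recompute each row's even parity and compare to rp:
  r0: data parity 1, sent rp 1 → ok
  r1: data parity 0, sent rp 0 → ok
  r2: data parity 0, sent rp 0 → ok
  r3: data parity 0, sent rp 1 → mismatch
  r4: data parity 1, sent rp 1 → ok
Recompute each column's even parity and compare to cp:
  c0: data parity 1, sent cp 1 → ok
  c1: data parity 0, sent cp 0 → ok
  c2: data parity 1, sent cp 0 → mismatch
  c3: data parity 0, sent cp 0 → ok
Exactly one row (r3) and one column (c2) fail → the flipped bit is at their intersection.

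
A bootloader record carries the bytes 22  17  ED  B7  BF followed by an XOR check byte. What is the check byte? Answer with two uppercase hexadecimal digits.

D0

XOR the bytes together:
  start with 0x22
  0x22 ⊕ 0x17 = 0x35
  0x35 ⊕ 0xED = 0xD8
  0xD8 ⊕ 0xB7 = 0x6F
  0x6F ⊕ 0xBF = 0xD0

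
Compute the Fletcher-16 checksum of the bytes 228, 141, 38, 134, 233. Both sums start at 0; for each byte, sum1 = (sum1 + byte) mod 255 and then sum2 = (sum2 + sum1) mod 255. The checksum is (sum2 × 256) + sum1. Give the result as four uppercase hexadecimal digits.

Running sums (mod 255):
  after byte 0 (228): sum1=228, sum2=228
  after byte 1 (141): sum1=114, sum2=87
  after byte 2 (38): sum1=152, sum2=239
  after byte 3 (134): sum1=31, sum2=15
  after byte 4 (233): sum1=9, sum2=24
Checksum = sum2·256 + sum1 = 24·256 + 9 = 6153 = 0x1809.

1809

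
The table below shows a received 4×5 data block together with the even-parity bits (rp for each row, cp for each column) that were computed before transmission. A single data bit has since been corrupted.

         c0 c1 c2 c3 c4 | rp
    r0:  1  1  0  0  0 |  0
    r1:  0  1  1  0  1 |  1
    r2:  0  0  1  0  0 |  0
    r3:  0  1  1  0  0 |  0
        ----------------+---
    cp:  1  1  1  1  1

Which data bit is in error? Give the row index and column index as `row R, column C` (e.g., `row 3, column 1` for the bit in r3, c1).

Recompute each row's even parity and compare to rp:
  r0: data parity 0, sent rp 0 → ok
  r1: data parity 1, sent rp 1 → ok
  r2: data parity 1, sent rp 0 → mismatch
  r3: data parity 0, sent rp 0 → ok
Recompute each column's even parity and compare to cp:
  c0: data parity 1, sent cp 1 → ok
  c1: data parity 1, sent cp 1 → ok
  c2: data parity 1, sent cp 1 → ok
  c3: data parity 0, sent cp 1 → mismatch
  c4: data parity 1, sent cp 1 → ok
Exactly one row (r2) and one column (c3) fail → the flipped bit is at their intersection.

row 2, column 3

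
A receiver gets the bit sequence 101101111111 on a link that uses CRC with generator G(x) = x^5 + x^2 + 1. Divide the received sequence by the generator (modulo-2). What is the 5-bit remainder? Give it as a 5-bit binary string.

00000

Modulo-2 division of 101101111111 by 100101:
  pos 0: 101101 XOR 100101 = 001000
  pos 2: 100011 XOR 100101 = 000110
  pos 5: 110111 XOR 100101 = 010010
  pos 6: 100101 XOR 100101 = 000000
Remainder = 00000 (zero — the frame passes the CRC check).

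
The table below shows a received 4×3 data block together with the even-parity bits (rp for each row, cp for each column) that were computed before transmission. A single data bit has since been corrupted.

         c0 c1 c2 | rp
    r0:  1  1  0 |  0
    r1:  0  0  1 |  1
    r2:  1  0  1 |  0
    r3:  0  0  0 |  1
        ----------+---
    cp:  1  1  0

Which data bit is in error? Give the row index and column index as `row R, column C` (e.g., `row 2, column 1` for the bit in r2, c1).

Recompute each row's even parity and compare to rp:
  r0: data parity 0, sent rp 0 → ok
  r1: data parity 1, sent rp 1 → ok
  r2: data parity 0, sent rp 0 → ok
  r3: data parity 0, sent rp 1 → mismatch
Recompute each column's even parity and compare to cp:
  c0: data parity 0, sent cp 1 → mismatch
  c1: data parity 1, sent cp 1 → ok
  c2: data parity 0, sent cp 0 → ok
Exactly one row (r3) and one column (c0) fail → the flipped bit is at their intersection.

row 3, column 0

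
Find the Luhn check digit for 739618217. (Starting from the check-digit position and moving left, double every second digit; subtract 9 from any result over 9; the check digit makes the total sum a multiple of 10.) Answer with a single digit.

Partial digits right→left: 7 1 2 8 1 6 9 3 7
Double every second digit counting from the check-digit position (so the 1st, 3rd, 5th, ... of the partial from the right).
  doubled (with −9 where >9): 5 4 2 9 5 → sum 25
  kept as-is: 1 8 6 3 → sum 18
Total = 25 + 18 = 43.
Check digit = (10 − (43 mod 10)) mod 10 = 7.

7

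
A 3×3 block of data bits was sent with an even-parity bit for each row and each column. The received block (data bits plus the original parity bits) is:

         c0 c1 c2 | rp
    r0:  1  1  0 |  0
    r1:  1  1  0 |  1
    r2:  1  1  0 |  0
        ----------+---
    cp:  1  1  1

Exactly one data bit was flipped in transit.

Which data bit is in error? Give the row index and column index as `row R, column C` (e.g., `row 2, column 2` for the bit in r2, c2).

Recompute each row's even parity and compare to rp:
  r0: data parity 0, sent rp 0 → ok
  r1: data parity 0, sent rp 1 → mismatch
  r2: data parity 0, sent rp 0 → ok
Recompute each column's even parity and compare to cp:
  c0: data parity 1, sent cp 1 → ok
  c1: data parity 1, sent cp 1 → ok
  c2: data parity 0, sent cp 1 → mismatch
Exactly one row (r1) and one column (c2) fail → the flipped bit is at their intersection.

row 1, column 2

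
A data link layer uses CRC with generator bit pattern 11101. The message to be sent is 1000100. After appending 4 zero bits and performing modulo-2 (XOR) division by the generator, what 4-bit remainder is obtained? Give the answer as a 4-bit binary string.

0110

Append 4 zeros: 10001000000. Divide by 11101 (XOR where the leading bit is 1):
  pos 0: 10001 XOR 11101 = 01100
  pos 1: 11000 XOR 11101 = 00101
  pos 3: 10100 XOR 11101 = 01001
  pos 4: 10010 XOR 11101 = 01111
  pos 5: 11110 XOR 11101 = 00011
Remainder (last 4 bits) = 0110. This is the CRC / FCS.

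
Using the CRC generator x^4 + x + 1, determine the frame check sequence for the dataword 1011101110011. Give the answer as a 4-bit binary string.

0100

Append 4 zeros: 10111011100110000. Divide by 10011 (XOR where the leading bit is 1):
  pos 0: 10111 XOR 10011 = 00100
  pos 2: 10001 XOR 10011 = 00010
  pos 5: 10110 XOR 10011 = 00101
  pos 7: 10101 XOR 10011 = 00110
  pos 9: 11010 XOR 10011 = 01001
  pos 10: 10010 XOR 10011 = 00001
Remainder (last 4 bits) = 0100. This is the CRC / FCS.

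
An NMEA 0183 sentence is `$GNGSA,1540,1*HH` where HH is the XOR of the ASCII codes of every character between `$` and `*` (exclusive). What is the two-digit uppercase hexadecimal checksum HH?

6D

XOR the ASCII codes of the payload characters:
  'G' = 0x47 → acc = 0x47
  'N' = 0x4E → acc = 0x09
  'G' = 0x47 → acc = 0x4E
  'S' = 0x53 → acc = 0x1D
  'A' = 0x41 → acc = 0x5C
  ',' = 0x2C → acc = 0x70
  '1' = 0x31 → acc = 0x41
  '5' = 0x35 → acc = 0x74
  '4' = 0x34 → acc = 0x40
  '0' = 0x30 → acc = 0x70
  ',' = 0x2C → acc = 0x5C
  '1' = 0x31 → acc = 0x6D
Checksum = 0x6D.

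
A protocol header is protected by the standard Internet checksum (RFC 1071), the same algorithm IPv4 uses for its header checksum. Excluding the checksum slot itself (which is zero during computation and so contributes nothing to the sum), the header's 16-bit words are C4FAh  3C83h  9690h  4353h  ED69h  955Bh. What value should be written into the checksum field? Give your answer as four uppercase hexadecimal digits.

A1D8

One's-complement addition (fold any carry out of bit 15 back into bit 0):
  0xC4FA + 0x3C83 = 0x1017D → wrap carry → 0x017E
  0x017E + 0x9690 = 0x0980E
  0x980E + 0x4353 = 0x0DB61
  0xDB61 + 0xED69 = 0x1C8CA → wrap carry → 0xC8CB
  0xC8CB + 0x955B = 0x15E26 → wrap carry → 0x5E27
One's-complement sum = 0x5E27.
Checksum = ~0x5E27 & 0xFFFF = 0xA1D8.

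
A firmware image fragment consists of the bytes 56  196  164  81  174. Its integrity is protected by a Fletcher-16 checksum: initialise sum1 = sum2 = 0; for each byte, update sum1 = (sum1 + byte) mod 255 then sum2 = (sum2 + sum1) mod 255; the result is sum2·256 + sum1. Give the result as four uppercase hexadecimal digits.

Running sums (mod 255):
  after byte 0 (56): sum1=56, sum2=56
  after byte 1 (196): sum1=252, sum2=53
  after byte 2 (164): sum1=161, sum2=214
  after byte 3 (81): sum1=242, sum2=201
  after byte 4 (174): sum1=161, sum2=107
Checksum = sum2·256 + sum1 = 107·256 + 161 = 27553 = 0x6BA1.

6BA1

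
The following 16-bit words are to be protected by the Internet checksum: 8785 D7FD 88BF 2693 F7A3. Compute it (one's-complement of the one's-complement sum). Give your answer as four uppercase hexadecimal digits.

One's-complement addition (fold any carry out of bit 15 back into bit 0):
  0x8785 + 0xD7FD = 0x15F82 → wrap carry → 0x5F83
  0x5F83 + 0x88BF = 0x0E842
  0xE842 + 0x2693 = 0x10ED5 → wrap carry → 0x0ED6
  0x0ED6 + 0xF7A3 = 0x10679 → wrap carry → 0x067A
One's-complement sum = 0x067A.
Checksum = ~0x067A & 0xFFFF = 0xF985.

F985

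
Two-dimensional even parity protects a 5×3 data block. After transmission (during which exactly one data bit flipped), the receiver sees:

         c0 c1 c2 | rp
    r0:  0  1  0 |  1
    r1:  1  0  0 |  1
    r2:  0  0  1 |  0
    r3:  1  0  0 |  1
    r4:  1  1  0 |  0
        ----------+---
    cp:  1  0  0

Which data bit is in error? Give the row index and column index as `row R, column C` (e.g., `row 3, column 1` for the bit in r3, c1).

Recompute each row's even parity and compare to rp:
  r0: data parity 1, sent rp 1 → ok
  r1: data parity 1, sent rp 1 → ok
  r2: data parity 1, sent rp 0 → mismatch
  r3: data parity 1, sent rp 1 → ok
  r4: data parity 0, sent rp 0 → ok
Recompute each column's even parity and compare to cp:
  c0: data parity 1, sent cp 1 → ok
  c1: data parity 0, sent cp 0 → ok
  c2: data parity 1, sent cp 0 → mismatch
Exactly one row (r2) and one column (c2) fail → the flipped bit is at their intersection.

row 2, column 2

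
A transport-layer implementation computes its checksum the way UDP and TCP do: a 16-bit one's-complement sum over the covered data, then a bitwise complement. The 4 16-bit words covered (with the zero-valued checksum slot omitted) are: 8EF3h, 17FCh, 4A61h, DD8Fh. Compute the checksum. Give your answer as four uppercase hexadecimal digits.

311F

One's-complement addition (fold any carry out of bit 15 back into bit 0):
  0x8EF3 + 0x17FC = 0x0A6EF
  0xA6EF + 0x4A61 = 0x0F150
  0xF150 + 0xDD8F = 0x1CEDF → wrap carry → 0xCEE0
One's-complement sum = 0xCEE0.
Checksum = ~0xCEE0 & 0xFFFF = 0x311F.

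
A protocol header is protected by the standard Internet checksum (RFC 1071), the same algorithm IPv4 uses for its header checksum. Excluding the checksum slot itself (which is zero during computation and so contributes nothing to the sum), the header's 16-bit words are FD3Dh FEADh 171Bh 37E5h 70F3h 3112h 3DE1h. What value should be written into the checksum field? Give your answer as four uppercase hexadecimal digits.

One's-complement addition (fold any carry out of bit 15 back into bit 0):
  0xFD3D + 0xFEAD = 0x1FBEA → wrap carry → 0xFBEB
  0xFBEB + 0x171B = 0x11306 → wrap carry → 0x1307
  0x1307 + 0x37E5 = 0x04AEC
  0x4AEC + 0x70F3 = 0x0BBDF
  0xBBDF + 0x3112 = 0x0ECF1
  0xECF1 + 0x3DE1 = 0x12AD2 → wrap carry → 0x2AD3
One's-complement sum = 0x2AD3.
Checksum = ~0x2AD3 & 0xFFFF = 0xD52C.

D52C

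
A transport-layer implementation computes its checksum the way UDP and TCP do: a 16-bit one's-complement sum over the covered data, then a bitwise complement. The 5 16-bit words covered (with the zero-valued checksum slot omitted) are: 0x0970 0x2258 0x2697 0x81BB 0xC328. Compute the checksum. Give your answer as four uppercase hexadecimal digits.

One's-complement addition (fold any carry out of bit 15 back into bit 0):
  0x0970 + 0x2258 = 0x02BC8
  0x2BC8 + 0x2697 = 0x0525F
  0x525F + 0x81BB = 0x0D41A
  0xD41A + 0xC328 = 0x19742 → wrap carry → 0x9743
One's-complement sum = 0x9743.
Checksum = ~0x9743 & 0xFFFF = 0x68BC.

68BC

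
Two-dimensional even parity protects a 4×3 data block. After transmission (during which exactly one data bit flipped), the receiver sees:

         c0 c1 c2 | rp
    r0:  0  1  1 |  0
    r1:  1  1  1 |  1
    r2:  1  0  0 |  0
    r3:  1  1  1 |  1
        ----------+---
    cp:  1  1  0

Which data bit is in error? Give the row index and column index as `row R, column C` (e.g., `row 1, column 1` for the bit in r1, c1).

row 2, column 2

Recompute each row's even parity and compare to rp:
  r0: data parity 0, sent rp 0 → ok
  r1: data parity 1, sent rp 1 → ok
  r2: data parity 1, sent rp 0 → mismatch
  r3: data parity 1, sent rp 1 → ok
Recompute each column's even parity and compare to cp:
  c0: data parity 1, sent cp 1 → ok
  c1: data parity 1, sent cp 1 → ok
  c2: data parity 1, sent cp 0 → mismatch
Exactly one row (r2) and one column (c2) fail → the flipped bit is at their intersection.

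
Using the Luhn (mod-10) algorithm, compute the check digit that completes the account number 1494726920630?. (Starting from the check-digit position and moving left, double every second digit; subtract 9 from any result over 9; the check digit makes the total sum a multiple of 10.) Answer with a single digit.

Partial digits right→left: 0 3 6 0 2 9 6 2 7 4 9 4 1
Double every second digit counting from the check-digit position (so the 1st, 3rd, 5th, ... of the partial from the right).
  doubled (with −9 where >9): 0 3 4 3 5 9 2 → sum 26
  kept as-is: 3 0 9 2 4 4 → sum 22
Total = 26 + 22 = 48.
Check digit = (10 − (48 mod 10)) mod 10 = 2.

2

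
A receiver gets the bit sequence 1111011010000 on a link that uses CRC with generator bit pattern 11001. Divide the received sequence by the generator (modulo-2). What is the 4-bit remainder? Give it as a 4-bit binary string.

0000

Modulo-2 division of 1111011010000 by 11001:
  pos 0: 11110 XOR 11001 = 00111
  pos 2: 11111 XOR 11001 = 00110
  pos 4: 11001 XOR 11001 = 00000
Remainder = 0000 (zero — the frame passes the CRC check).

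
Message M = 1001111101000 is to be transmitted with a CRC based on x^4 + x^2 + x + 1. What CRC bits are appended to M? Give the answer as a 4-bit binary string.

Append 4 zeros: 10011111010000000. Divide by 10111 (XOR where the leading bit is 1):
  pos 0: 10011 XOR 10111 = 00100
  pos 2: 10011 XOR 10111 = 00100
  pos 4: 10010 XOR 10111 = 00101
  pos 6: 10110 XOR 10111 = 00001
  pos 10: 10000 XOR 10111 = 00111
  pos 12: 11100 XOR 10111 = 01011
Remainder (last 4 bits) = 1011. This is the CRC / FCS.

1011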